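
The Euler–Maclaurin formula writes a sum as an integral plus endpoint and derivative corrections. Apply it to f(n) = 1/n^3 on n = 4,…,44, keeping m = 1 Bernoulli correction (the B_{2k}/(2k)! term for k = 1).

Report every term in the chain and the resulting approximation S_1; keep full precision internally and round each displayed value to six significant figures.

∫_4^44 1/x^3 dx evaluates to 0.0309917.
Boundary: ½(f(4) + f(44)) = ½(0.0156250 + 1.17393e-05) = 0.00781837.
Running total after boundary: 0.0388101.
Order-1 term: 1/12 · (-8.00406e-07 − (-0.0117188)) = 0.000976496.

S_1 ≈ 0.0397866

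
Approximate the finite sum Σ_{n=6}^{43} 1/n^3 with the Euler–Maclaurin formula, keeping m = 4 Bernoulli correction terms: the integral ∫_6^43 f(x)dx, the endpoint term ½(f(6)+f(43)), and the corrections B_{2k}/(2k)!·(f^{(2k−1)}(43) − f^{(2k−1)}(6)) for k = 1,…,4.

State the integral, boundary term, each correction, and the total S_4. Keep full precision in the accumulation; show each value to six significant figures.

The integral term ∫_6^43 1/x^3 dx = 0.0136185.
Endpoint term: (f(6) + f(43))/2 = (0.00462963 + 1.25775e-05)/2 = 0.00232110.
Integral + boundary = 0.0159396.
Correction k=1: B_{2}/2! · (f^{(1)}(43) − f^{(1)}(6)) = 1/12 · (-8.77501e-07 − (-0.00231481)) = 0.000192828.
Running total after k=1: 0.0161324.
Correction k=2: B_{4}/4! · (f^{(3)}(43) − f^{(3)}(6)) = −1/720 · (-9.49162e-09 − (-0.00128601)) = -1.78611e-06.
Running total after k=2: 0.0161306.
Correction k=3: B_{6}/6! · (f^{(5)}(43) − f^{(5)}(6)) = 1/30240 · (-2.15602e-10 − (-0.00150034)) = 4.96145e-08.
Running total after k=3: 0.0161307.
Correction k=4: B_{8}/8! · (f^{(7)}(43) − f^{(7)}(6)) = −1/1209600 · (-8.39554e-12 − (-0.00300069)) = -2.48073e-09.

S_4 ≈ 0.0161307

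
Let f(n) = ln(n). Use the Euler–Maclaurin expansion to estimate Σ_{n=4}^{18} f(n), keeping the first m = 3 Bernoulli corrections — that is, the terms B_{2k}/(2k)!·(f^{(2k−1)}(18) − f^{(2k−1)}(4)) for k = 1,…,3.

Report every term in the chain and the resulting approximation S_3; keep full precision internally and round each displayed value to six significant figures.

S_3 ≈ 34.6037

Integral: ∫_4^18 ln(x) dx = 32.4815.
Endpoint term: (f(4) + f(18))/2 = (1.38629 + 2.89037)/2 = 2.13833.
So far: 34.6198.
k=1: B_{2}/(2)! × [f^{(1)}(18) − f^{(1)}(4)] = 1/12 × (0.0555556 − 0.250000) = -0.0162037.
Partial sum through k=1: 34.6036.
k=2: B_{4}/(4)! × [f^{(3)}(18) − f^{(3)}(4)] = −1/720 × (0.000342936 − 0.0312500) = 4.29265e-05.
Partial sum through k=2: 34.6037.
k=3: B_{6}/(6)! × [f^{(5)}(18) − f^{(5)}(4)] = 1/30240 × (1.27013e-05 − 0.0234375) = -7.74630e-07.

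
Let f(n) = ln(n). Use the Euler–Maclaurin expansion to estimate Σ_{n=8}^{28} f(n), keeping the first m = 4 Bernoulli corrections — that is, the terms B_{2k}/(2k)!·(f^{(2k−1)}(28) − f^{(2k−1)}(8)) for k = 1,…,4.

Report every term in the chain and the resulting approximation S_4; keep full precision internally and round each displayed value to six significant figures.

S_4 ≈ 59.3646

∫_8^28 ln(x) dx evaluates to 56.6662.
½[f(8) + f(28)] = ½[2.07944 + 3.33220] = 2.70582.
Running total after boundary: 59.3720.
k=1: B_{2}/(2)! × [f^{(1)}(28) − f^{(1)}(8)] = 1/12 × (0.0357143 − 0.125000) = -0.00744048.
After k=1: 59.3646.
k=2: B_{4}/(4)! × [f^{(3)}(28) − f^{(3)}(8)] = −1/720 × (9.11079e-05 − 0.00390625) = 5.29881e-06.
After k=2: 59.3646.
k=3: B_{6}/(6)! × [f^{(5)}(28) − f^{(5)}(8)] = 1/30240 × (1.39451e-06 − 0.000732422) = -2.41742e-08.
After k=3: 59.3646.
k=4: B_{8}/(8)! × [f^{(7)}(28) − f^{(7)}(8)] = −1/1209600 × (5.33613e-08 − 0.000343323) = 2.83788e-10.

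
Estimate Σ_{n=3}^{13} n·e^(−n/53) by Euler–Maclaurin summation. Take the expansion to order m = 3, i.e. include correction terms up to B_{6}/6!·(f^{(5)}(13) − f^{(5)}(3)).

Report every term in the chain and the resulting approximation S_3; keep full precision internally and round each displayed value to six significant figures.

S_3 ≈ 74.0191

Integral: ∫_3^13 x·e^(−x/53) dx = 67.5406.
Endpoint term: (f(3) + f(13))/2 = (2.83491 + 10.1723)/2 = 6.50359.
Running total after boundary: 74.0441.
k=1: B_{2}/(2)! × [f^{(1)}(13) − f^{(1)}(3)] = 1/12 × (0.590553 − 0.891480) = -0.0250772.
Running total after k=1: 74.0191.
k=2: B_{4}/(4)! × [f^{(3)}(13) − f^{(3)}(3)] = −1/720 × (0.000767362 − 0.000990180) = 3.09470e-07.
Running total after k=2: 74.0191.
k=3: B_{6}/(6)! × [f^{(5)}(13) − f^{(5)}(3)] = 1/30240 × (4.71516e-07 − 5.92024e-07) = -3.98506e-12.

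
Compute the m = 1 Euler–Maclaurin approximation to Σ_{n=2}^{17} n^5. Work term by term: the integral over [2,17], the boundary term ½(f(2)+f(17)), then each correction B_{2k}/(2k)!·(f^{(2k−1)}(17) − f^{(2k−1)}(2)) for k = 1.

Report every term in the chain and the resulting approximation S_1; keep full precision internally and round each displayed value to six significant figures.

S_1 ≈ 4.76766e+06

∫_2^17 x^5 dx evaluates to 4.02292e+06.
Endpoint term: (f(2) + f(17))/2 = (32.0000 + 1.41986e+06)/2 = 709944.
Running total after boundary: 4.73286e+06.
Order-1 term: 1/12 · (417605 − 80.0000) = 34793.8.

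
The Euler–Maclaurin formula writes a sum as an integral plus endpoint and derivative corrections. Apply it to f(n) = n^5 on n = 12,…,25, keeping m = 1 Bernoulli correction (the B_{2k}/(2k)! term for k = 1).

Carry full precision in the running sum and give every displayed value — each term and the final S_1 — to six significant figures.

S_1 ≈ 4.53538e+07

∫_12^25 x^5 dx evaluates to 4.01924e+07.
Boundary: ½(f(12) + f(25)) = ½(248832 + 9.76562e+06) = 5.00723e+06.
So far: 4.51997e+07.
k=1: B_{2}/(2)! × [f^{(1)}(25) − f^{(1)}(12)] = 1/12 × (1.95312e+06 − 103680) = 154120.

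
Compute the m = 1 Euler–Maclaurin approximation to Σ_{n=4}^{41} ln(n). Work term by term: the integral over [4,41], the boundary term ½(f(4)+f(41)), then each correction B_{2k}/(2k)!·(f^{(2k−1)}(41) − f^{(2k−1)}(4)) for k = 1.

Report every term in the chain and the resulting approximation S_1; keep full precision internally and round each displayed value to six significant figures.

The integral term ∫_4^41 ln(x) dx = 109.711.
Boundary: ½(f(4) + f(41)) = ½(1.38629 + 3.71357) = 2.54993.
So far: 112.261.
Correction k=1: B_{2}/2! · (f^{(1)}(41) − f^{(1)}(4)) = 1/12 · (0.0243902 − 0.250000) = -0.0188008.

S_1 ≈ 112.242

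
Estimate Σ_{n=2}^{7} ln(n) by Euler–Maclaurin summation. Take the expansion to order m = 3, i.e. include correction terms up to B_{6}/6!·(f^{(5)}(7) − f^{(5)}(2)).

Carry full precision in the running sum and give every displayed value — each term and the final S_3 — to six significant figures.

S_3 ≈ 8.52516

Integral: ∫_2^7 ln(x) dx = 7.23508.
Boundary: ½(f(2) + f(7)) = ½(0.693147 + 1.94591) = 1.31953.
So far: 8.55461.
k=1: B_{2}/(2)! × [f^{(1)}(7) − f^{(1)}(2)] = 1/12 × (0.142857 − 0.500000) = -0.0297619.
After k=1: 8.52484.
k=2: B_{4}/(4)! × [f^{(3)}(7) − f^{(3)}(2)] = −1/720 × (0.00583090 − 0.250000) = 0.000339124.
After k=2: 8.52518.
k=3: B_{6}/(6)! × [f^{(5)}(7) − f^{(5)}(2)] = 1/30240 × (0.00142798 − 0.750000) = -2.47544e-05.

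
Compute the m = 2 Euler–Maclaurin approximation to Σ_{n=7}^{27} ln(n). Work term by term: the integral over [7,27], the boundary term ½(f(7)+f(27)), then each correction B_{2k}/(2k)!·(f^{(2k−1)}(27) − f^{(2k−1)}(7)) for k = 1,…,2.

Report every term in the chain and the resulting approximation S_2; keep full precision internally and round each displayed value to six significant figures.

S_2 ≈ 57.9783

Integral: ∫_7^27 ln(x) dx = 55.3662.
½[f(7) + f(27)] = ½[1.94591 + 3.29584] = 2.62087.
So far: 57.9871.
k=1: B_{2}/(2)! × [f^{(1)}(27) − f^{(1)}(7)] = 1/12 × (0.0370370 − 0.142857) = -0.00881834.
After k=1: 57.9783.
k=2: B_{4}/(4)! × [f^{(3)}(27) − f^{(3)}(7)] = −1/720 × (0.000101611 − 0.00583090) = 7.95735e-06.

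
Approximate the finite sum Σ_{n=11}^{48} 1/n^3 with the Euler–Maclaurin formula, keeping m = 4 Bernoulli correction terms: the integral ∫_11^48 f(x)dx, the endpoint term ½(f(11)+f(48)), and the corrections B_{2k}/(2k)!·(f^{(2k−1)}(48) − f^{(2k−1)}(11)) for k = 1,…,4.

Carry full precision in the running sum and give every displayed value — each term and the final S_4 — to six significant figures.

Integral: ∫_11^48 1/x^3 dx = 0.00391522.
Endpoint term: (f(11) + f(48))/2 = (0.000751315 + 9.04225e-06)/2 = 0.000380179.
Running total after boundary: 0.00429540.
Order-1 term: 1/12 · (-5.65140e-07 − (-0.000204904)) = 1.70282e-05.
After k=1: 0.00431242.
Order-2 term: −1/720 · (-4.90573e-09 − (-3.38684e-05)) = -4.70327e-08.
After k=2: 0.00431238.
Order-3 term: 1/30240 · (-8.94274e-11 − (-1.17560e-05)) = 3.88753e-10.
After k=3: 0.00431238.
Order-4 term: −1/1209600 · (-2.79461e-12 − (-6.99530e-06)) = -5.78315e-12.

S_4 ≈ 0.00431238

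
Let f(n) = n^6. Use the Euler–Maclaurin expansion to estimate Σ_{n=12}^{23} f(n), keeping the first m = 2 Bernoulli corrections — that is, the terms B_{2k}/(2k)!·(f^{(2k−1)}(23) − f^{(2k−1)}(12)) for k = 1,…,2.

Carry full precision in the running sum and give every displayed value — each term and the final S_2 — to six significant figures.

S_2 ≈ 5.59888e+08

∫_12^23 x^6 dx evaluates to 4.81285e+08.
Endpoint term: (f(12) + f(23))/2 = (2.98598e+06 + 1.48036e+08)/2 = 7.55109e+07.
Integral + boundary = 5.56796e+08.
k=1: B_{2}/(2)! × [f^{(1)}(23) − f^{(1)}(12)] = 1/12 × (3.86181e+07 − 1.49299e+06) = 3.09376e+06.
Running total after k=1: 5.59889e+08.
k=2: B_{4}/(4)! × [f^{(3)}(23) − f^{(3)}(12)] = −1/720 × (1.46004e+06 − 207360) = -1739.83.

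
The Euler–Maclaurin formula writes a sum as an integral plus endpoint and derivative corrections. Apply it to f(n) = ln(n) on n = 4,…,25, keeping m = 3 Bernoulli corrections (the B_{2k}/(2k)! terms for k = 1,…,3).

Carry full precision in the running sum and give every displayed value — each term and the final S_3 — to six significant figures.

∫_4^25 ln(x) dx evaluates to 53.9267.
Endpoint term: (f(4) + f(25))/2 = (1.38629 + 3.21888)/2 = 2.30259.
Running total after boundary: 56.2293.
Order-1 term: 1/12 · (0.0400000 − 0.250000) = -0.0175000.
After k=1: 56.2118.
Order-2 term: −1/720 · (0.000128000 − 0.0312500) = 4.32250e-05.
After k=2: 56.2118.
Order-3 term: 1/30240 · (2.45760e-06 − 0.0234375) = -7.74968e-07.

S_3 ≈ 56.2118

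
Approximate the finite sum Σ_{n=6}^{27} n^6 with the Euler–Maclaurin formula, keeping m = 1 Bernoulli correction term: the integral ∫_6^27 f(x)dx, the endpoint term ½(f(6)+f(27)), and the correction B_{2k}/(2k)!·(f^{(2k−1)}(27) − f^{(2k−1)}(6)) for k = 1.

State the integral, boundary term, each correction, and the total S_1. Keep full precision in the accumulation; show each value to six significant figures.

The integral term ∫_6^27 x^6 dx = 1.49430e+09.
Boundary: ½(f(6) + f(27)) = ½(46656.0 + 3.87420e+08) = 1.93734e+08.
So far: 1.68803e+09.
k=1: B_{2}/(2)! × [f^{(1)}(27) − f^{(1)}(6)] = 1/12 × (8.60934e+07 − 46656.0) = 7.17057e+06.

S_1 ≈ 1.69520e+09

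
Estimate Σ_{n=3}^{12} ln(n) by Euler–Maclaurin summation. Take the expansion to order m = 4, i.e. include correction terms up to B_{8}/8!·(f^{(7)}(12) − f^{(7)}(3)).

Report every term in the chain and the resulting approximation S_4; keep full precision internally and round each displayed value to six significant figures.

∫_3^12 ln(x) dx evaluates to 17.5230.
Boundary: ½(f(3) + f(12)) = ½(1.09861 + 2.48491) = 1.79176.
Running total after boundary: 19.3148.
Order-1 term: 1/12 · (0.0833333 − 0.333333) = -0.0208333.
Running total after k=1: 19.2940.
Order-2 term: −1/720 · (0.00115741 − 0.0740741) = 0.000101273.
Running total after k=2: 19.2941.
Order-3 term: 1/30240 · (9.64506e-05 − 0.0987654) = -3.26286e-06.
Running total after k=3: 19.2941.
Order-4 term: −1/1209600 · (2.00939e-05 − 0.329218) = 2.72154e-07.

S_4 ≈ 19.2941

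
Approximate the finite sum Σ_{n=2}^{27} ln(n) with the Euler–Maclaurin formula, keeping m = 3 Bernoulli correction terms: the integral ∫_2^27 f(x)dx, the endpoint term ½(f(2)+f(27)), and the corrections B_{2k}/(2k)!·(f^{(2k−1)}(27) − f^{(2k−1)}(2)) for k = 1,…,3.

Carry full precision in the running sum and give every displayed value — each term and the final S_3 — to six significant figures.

Integral: ∫_2^27 ln(x) dx = 62.6013.
½[f(2) + f(27)] = ½[0.693147 + 3.29584] = 1.99449.
Running total after boundary: 64.5958.
Correction k=1: B_{2}/2! · (f^{(1)}(27) − f^{(1)}(2)) = 1/12 · (0.0370370 − 0.500000) = -0.0385802.
Running total after k=1: 64.5572.
Correction k=2: B_{4}/4! · (f^{(3)}(27) − f^{(3)}(2)) = −1/720 · (0.000101611 − 0.250000) = 0.000347081.
Running total after k=2: 64.5576.
Correction k=3: B_{6}/6! · (f^{(5)}(27) − f^{(5)}(2)) = 1/30240 · (1.67260e-06 − 0.750000) = -2.48015e-05.

S_3 ≈ 64.5575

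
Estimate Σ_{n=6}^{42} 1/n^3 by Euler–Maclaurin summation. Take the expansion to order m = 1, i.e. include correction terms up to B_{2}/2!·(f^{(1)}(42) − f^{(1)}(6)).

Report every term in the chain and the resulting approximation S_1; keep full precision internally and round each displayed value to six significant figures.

The integral term ∫_6^42 1/x^3 dx = 0.0136054.
Endpoint term: (f(6) + f(42))/2 = (0.00462963 + 1.34975e-05)/2 = 0.00232156.
Integral + boundary = 0.0159270.
Correction k=1: B_{2}/2! · (f^{(1)}(42) − f^{(1)}(6)) = 1/12 · (-9.64104e-07 − (-0.00231481)) = 0.000192821.

S_1 ≈ 0.0161198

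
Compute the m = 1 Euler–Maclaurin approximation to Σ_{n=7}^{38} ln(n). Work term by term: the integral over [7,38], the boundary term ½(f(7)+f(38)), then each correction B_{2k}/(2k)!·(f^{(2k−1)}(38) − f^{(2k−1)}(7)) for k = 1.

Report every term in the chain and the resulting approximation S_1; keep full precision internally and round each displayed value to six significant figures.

∫_7^38 ln(x) dx evaluates to 93.6069.
Boundary: ½(f(7) + f(38)) = ½(1.94591 + 3.63759) = 2.79175.
So far: 96.3987.
k=1: B_{2}/(2)! × [f^{(1)}(38) − f^{(1)}(7)] = 1/12 × (0.0263158 − 0.142857) = -0.00971178.

S_1 ≈ 96.3889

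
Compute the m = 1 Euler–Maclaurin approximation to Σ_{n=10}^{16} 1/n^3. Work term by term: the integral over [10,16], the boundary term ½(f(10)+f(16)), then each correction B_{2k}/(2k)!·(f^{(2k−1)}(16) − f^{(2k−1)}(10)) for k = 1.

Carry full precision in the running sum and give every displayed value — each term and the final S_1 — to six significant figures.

The integral term ∫_10^16 1/x^3 dx = 0.00304688.
½[f(10) + f(16)] = ½[0.00100000 + 0.000244141] = 0.000622070.
So far: 0.00366895.
Order-1 term: 1/12 · (-4.57764e-05 − (-0.000300000)) = 2.11853e-05.

S_1 ≈ 0.00369013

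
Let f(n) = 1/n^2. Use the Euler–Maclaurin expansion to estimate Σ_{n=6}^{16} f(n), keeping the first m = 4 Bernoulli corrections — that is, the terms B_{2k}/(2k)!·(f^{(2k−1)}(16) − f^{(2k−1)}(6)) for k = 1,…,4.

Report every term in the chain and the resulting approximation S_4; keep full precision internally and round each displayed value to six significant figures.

S_4 ≈ 0.120735

The integral term ∫_6^16 1/x^2 dx = 0.104167.
½[f(6) + f(16)] = ½[0.0277778 + 0.00390625] = 0.0158420.
So far: 0.120009.
Correction k=1: B_{2}/2! · (f^{(1)}(16) − f^{(1)}(6)) = 1/12 · (-0.000488281 − (-0.00925926)) = 0.000730915.
After k=1: 0.120740.
Correction k=2: B_{4}/4! · (f^{(3)}(16) − f^{(3)}(6)) = −1/720 · (-2.28882e-05 − (-0.00308642)) = -4.25490e-06.
After k=2: 0.120735.
Correction k=3: B_{6}/6! · (f^{(5)}(16) − f^{(5)}(6)) = 1/30240 · (-2.68221e-06 − (-0.00257202)) = 8.49648e-08.
After k=3: 0.120735.
Correction k=4: B_{8}/8! · (f^{(7)}(16) − f^{(7)}(6)) = −1/1209600 · (-5.86733e-07 − (-0.00400091)) = -3.30715e-09.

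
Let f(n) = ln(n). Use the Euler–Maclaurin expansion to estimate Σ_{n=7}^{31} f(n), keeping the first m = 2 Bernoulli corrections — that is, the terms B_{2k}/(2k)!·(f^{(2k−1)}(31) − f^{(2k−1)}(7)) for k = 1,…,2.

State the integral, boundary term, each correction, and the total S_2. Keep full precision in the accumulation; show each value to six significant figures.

S_2 ≈ 71.5130

∫_7^31 ln(x) dx evaluates to 68.8322.
½[f(7) + f(31)] = ½[1.94591 + 3.43399] = 2.68995.
Integral + boundary = 71.5222.
k=1: B_{2}/(2)! × [f^{(1)}(31) − f^{(1)}(7)] = 1/12 × (0.0322581 − 0.142857) = -0.00921659.
Partial sum through k=1: 71.5130.
k=2: B_{4}/(4)! × [f^{(3)}(31) − f^{(3)}(7)] = −1/720 × (6.71344e-05 − 0.00583090) = 8.00524e-06.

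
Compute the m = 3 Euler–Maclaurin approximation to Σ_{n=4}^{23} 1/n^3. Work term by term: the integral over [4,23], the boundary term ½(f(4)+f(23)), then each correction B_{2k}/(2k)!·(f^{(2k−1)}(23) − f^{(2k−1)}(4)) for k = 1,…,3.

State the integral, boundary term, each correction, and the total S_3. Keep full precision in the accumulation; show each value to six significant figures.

S_3 ≈ 0.0391150

Integral: ∫_4^23 1/x^3 dx = 0.0303048.
Endpoint term: (f(4) + f(23))/2 = (0.0156250 + 8.21895e-05)/2 = 0.00785359.
Running total after boundary: 0.0381584.
Correction k=1: B_{2}/2! · (f^{(1)}(23) − f^{(1)}(4)) = 1/12 · (-1.07204e-05 − (-0.0117188)) = 0.000975669.
Running total after k=1: 0.0391341.
Correction k=2: B_{4}/4! · (f^{(3)}(23) − f^{(3)}(4)) = −1/720 · (-4.05307e-07 − (-0.0146484)) = -2.03445e-05.
Running total after k=2: 0.0391137.
Correction k=3: B_{6}/6! · (f^{(5)}(23) − f^{(5)}(4)) = 1/30240 · (-3.21794e-08 − (-0.0384521)) = 1.27156e-06.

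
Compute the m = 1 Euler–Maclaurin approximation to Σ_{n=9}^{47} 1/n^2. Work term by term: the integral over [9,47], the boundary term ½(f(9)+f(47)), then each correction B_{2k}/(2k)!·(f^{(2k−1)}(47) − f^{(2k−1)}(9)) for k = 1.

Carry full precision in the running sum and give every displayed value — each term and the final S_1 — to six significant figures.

S_1 ≈ 0.0964607

Integral: ∫_9^47 1/x^2 dx = 0.0898345.
Endpoint term: (f(9) + f(47))/2 = (0.0123457 + 0.000452694)/2 = 0.00639919.
Running total after boundary: 0.0962337.
Correction k=1: B_{2}/2! · (f^{(1)}(47) − f^{(1)}(9)) = 1/12 · (-1.92636e-05 − (-0.00274348)) = 0.000227018.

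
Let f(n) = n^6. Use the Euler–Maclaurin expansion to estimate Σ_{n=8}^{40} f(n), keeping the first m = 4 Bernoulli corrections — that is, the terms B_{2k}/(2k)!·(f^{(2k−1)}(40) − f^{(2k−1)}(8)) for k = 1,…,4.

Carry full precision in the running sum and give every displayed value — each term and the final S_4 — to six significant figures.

S_4 ≈ 2.55047e+10

The integral term ∫_8^40 x^6 dx = 2.34054e+10.
Endpoint term: (f(8) + f(40))/2 = (262144 + 4.09600e+09)/2 = 2.04813e+09.
Integral + boundary = 2.54535e+10.
k=1: B_{2}/(2)! × [f^{(1)}(40) − f^{(1)}(8)] = 1/12 × (6.14400e+08 − 196608) = 5.11836e+07.
After k=1: 2.55047e+10.
k=2: B_{4}/(4)! × [f^{(3)}(40) − f^{(3)}(8)] = −1/720 × (7.68000e+06 − 61440.0) = -10581.3.
After k=2: 2.55047e+10.
k=3: B_{6}/(6)! × [f^{(5)}(40) − f^{(5)}(8)] = 1/30240 × (28800.0 − 5760.00) = 0.761905.
After k=3: 2.55047e+10.
k=4: B_{8}/(8)! × [f^{(7)}(40) − f^{(7)}(8)] = −1/1209600 × (0.00000 − 0.00000) = 0.00000.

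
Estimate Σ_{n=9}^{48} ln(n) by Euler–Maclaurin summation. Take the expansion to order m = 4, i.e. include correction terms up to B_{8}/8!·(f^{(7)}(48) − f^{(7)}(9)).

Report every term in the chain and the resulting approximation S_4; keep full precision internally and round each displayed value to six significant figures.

S_4 ≈ 130.069

Integral: ∫_9^48 ln(x) dx = 127.043.
½[f(9) + f(48)] = ½[2.19722 + 3.87120] = 3.03421.
Integral + boundary = 130.077.
Order-1 term: 1/12 · (0.0208333 − 0.111111) = -0.00752315.
After k=1: 130.069.
Order-2 term: −1/720 · (1.80845e-05 − 0.00274348) = 3.78528e-06.
After k=2: 130.069.
Order-3 term: 1/30240 · (9.41901e-08 − 0.000406442) = -1.34374e-08.
After k=3: 130.069.
Order-4 term: −1/1209600 · (1.22643e-09 − 0.000150534) = 1.24448e-10.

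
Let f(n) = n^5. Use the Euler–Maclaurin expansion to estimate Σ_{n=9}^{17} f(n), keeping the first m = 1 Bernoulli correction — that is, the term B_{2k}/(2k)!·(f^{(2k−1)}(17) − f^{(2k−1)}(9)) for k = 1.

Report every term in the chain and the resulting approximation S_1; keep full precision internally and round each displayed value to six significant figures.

S_1 ≈ 4.70587e+06

∫_9^17 x^5 dx evaluates to 3.93435e+06.
½[f(9) + f(17)] = ½[59049.0 + 1.41986e+06] = 739453.
Integral + boundary = 4.67381e+06.
Correction k=1: B_{2}/2! · (f^{(1)}(17) − f^{(1)}(9)) = 1/12 · (417605 − 32805.0) = 32066.7.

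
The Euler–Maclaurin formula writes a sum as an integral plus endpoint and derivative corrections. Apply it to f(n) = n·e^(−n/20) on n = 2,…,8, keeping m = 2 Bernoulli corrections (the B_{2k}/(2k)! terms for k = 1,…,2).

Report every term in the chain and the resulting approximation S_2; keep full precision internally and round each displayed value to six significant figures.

∫_2^8 x·e^(−x/20) dx evaluates to 22.7492.
Boundary: ½(f(2) + f(8)) = ½(1.80967 + 5.36256) = 3.58612.
So far: 26.3354.
Correction k=1: B_{2}/2! · (f^{(1)}(8) − f^{(1)}(2)) = 1/12 · (0.402192 − 0.814354) = -0.0343468.
After k=1: 26.3010.
Correction k=2: B_{4}/4! · (f^{(3)}(8) − f^{(3)}(2)) = −1/720 · (0.00435708 − 0.00656007) = 3.05971e-06.

S_2 ≈ 26.3010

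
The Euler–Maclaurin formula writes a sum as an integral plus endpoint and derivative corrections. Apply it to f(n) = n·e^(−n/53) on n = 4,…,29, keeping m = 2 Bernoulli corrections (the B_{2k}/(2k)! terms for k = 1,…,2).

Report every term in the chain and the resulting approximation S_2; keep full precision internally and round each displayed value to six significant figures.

S_2 ≈ 297.055

∫_4^29 x·e^(−x/53) dx evaluates to 286.861.
½[f(4) + f(29)] = ½[3.70922 + 16.7790] = 10.2441.
Running total after boundary: 297.105.
Correction k=1: B_{2}/2! · (f^{(1)}(29) − f^{(1)}(4)) = 1/12 · (0.262001 − 0.857321) = -0.0496100.
After k=1: 297.055.
Correction k=2: B_{4}/4! · (f^{(3)}(29) − f^{(3)}(4)) = −1/720 · (0.000505223 − 0.000965444) = 6.39196e-07.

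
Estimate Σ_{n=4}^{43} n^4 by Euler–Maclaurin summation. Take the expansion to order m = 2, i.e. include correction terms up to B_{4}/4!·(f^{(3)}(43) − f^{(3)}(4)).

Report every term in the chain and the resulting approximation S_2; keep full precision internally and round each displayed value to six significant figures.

Integral: ∫_4^43 x^4 dx = 2.94015e+07.
½[f(4) + f(43)] = ½[256.000 + 3.41880e+06] = 1.70953e+06.
Integral + boundary = 3.11110e+07.
k=1: B_{2}/(2)! × [f^{(1)}(43) − f^{(1)}(4)] = 1/12 × (318028 − 256.000) = 26481.0.
Running total after k=1: 3.11375e+07.
k=2: B_{4}/(4)! × [f^{(3)}(43) − f^{(3)}(4)] = −1/720 × (1032.00 − 96.0000) = -1.30000.

S_2 ≈ 3.11375e+07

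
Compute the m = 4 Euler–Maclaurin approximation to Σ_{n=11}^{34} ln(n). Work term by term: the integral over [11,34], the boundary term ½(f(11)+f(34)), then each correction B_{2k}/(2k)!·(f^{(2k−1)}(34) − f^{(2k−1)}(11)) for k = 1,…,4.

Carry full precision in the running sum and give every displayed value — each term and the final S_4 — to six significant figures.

S_4 ≈ 73.4764

The integral term ∫_11^34 ln(x) dx = 70.5194.
Endpoint term: (f(11) + f(34))/2 = (2.39790 + 3.52636)/2 = 2.96213.
So far: 73.4815.
Correction k=1: B_{2}/2! · (f^{(1)}(34) − f^{(1)}(11)) = 1/12 · (0.0294118 − 0.0909091) = -0.00512478.
Running total after k=1: 73.4764.
Correction k=2: B_{4}/4! · (f^{(3)}(34) − f^{(3)}(11)) = −1/720 · (5.08854e-05 − 0.00150263) = 2.01631e-06.
Running total after k=2: 73.4764.
Correction k=3: B_{6}/6! · (f^{(5)}(34) − f^{(5)}(11)) = 1/30240 · (5.28222e-07 − 0.000149021) = -4.91048e-09.
Running total after k=3: 73.4764.
Correction k=4: B_{8}/8! · (f^{(7)}(34) − f^{(7)}(11)) = −1/1209600 · (1.37082e-08 − 3.69474e-05) = 3.05338e-11.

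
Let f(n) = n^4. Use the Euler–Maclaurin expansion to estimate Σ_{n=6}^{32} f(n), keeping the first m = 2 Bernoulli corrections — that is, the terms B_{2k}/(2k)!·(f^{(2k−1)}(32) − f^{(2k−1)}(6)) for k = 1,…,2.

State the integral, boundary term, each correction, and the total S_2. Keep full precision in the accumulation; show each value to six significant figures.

The integral term ∫_6^32 x^4 dx = 6.70933e+06.
Boundary: ½(f(6) + f(32)) = ½(1296.00 + 1.04858e+06) = 524936.
So far: 7.23427e+06.
Order-1 term: 1/12 · (131072 − 864.000) = 10850.7.
Running total after k=1: 7.24512e+06.
Order-2 term: −1/720 · (768.000 − 144.000) = -0.866667.

S_2 ≈ 7.24512e+06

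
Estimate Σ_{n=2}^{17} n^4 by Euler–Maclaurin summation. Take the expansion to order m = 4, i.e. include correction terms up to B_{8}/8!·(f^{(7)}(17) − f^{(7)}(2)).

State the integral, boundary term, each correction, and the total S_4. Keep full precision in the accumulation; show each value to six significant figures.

Integral: ∫_2^17 x^4 dx = 283965.
½[f(2) + f(17)] = ½[16.0000 + 83521.0] = 41768.5.
Integral + boundary = 325734.
Correction k=1: B_{2}/2! · (f^{(1)}(17) − f^{(1)}(2)) = 1/12 · (19652.0 − 32.0000) = 1635.00.
Partial sum through k=1: 327368.
Correction k=2: B_{4}/4! · (f^{(3)}(17) − f^{(3)}(2)) = −1/720 · (408.000 − 48.0000) = -0.500000.
Partial sum through k=2: 327368.
Correction k=3: B_{6}/6! · (f^{(5)}(17) − f^{(5)}(2)) = 1/30240 · (0.00000 − 0.00000) = 0.00000.
Partial sum through k=3: 327368.
Correction k=4: B_{8}/8! · (f^{(7)}(17) − f^{(7)}(2)) = −1/1209600 · (0.00000 − 0.00000) = 0.00000.

S_4 ≈ 327368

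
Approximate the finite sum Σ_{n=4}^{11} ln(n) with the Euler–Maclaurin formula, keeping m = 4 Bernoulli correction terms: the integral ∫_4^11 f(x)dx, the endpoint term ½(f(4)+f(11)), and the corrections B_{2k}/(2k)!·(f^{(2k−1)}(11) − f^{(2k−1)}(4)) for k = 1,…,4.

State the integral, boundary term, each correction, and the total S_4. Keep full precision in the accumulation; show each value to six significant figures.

S_4 ≈ 15.7105

The integral term ∫_4^11 ln(x) dx = 13.8317.
Endpoint term: (f(4) + f(11))/2 = (1.38629 + 2.39790)/2 = 1.89209.
Running total after boundary: 15.7238.
Correction k=1: B_{2}/2! · (f^{(1)}(11) − f^{(1)}(4)) = 1/12 · (0.0909091 − 0.250000) = -0.0132576.
Partial sum through k=1: 15.7105.
Correction k=2: B_{4}/4! · (f^{(3)}(11) − f^{(3)}(4)) = −1/720 · (0.00150263 − 0.0312500) = 4.13158e-05.
Partial sum through k=2: 15.7105.
Correction k=3: B_{6}/6! · (f^{(5)}(11) − f^{(5)}(4)) = 1/30240 · (0.000149021 − 0.0234375) = -7.70122e-07.
Partial sum through k=3: 15.7105.
Correction k=4: B_{8}/8! · (f^{(7)}(11) − f^{(7)}(4)) = −1/1209600 · (3.69474e-05 − 0.0439453) = 3.62999e-08.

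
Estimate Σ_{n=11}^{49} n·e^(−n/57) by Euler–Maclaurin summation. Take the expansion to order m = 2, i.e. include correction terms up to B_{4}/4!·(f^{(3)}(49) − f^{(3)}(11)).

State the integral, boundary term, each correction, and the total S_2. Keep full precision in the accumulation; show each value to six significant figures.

S_2 ≈ 652.961

The integral term ∫_11^49 x·e^(−x/57) dx = 638.106.
Boundary: ½(f(11) + f(49)) = ½(9.06946 + 20.7422) = 14.9058.
So far: 653.011.
Correction k=1: B_{2}/2! · (f^{(1)}(49) − f^{(1)}(11)) = 1/12 · (0.0594120 − 0.665383) = -0.0504976.
Partial sum through k=1: 652.961.
Correction k=2: B_{4}/4! · (f^{(3)}(49) − f^{(3)}(11)) = −1/720 · (0.000278865 − 0.000712335) = 6.02041e-07.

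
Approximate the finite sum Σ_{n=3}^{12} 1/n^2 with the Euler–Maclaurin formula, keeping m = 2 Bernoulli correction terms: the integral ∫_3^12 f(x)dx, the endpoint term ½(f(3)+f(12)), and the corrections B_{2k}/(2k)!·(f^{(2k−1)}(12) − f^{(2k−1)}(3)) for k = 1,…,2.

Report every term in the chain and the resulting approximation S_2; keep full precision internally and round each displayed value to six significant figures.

Integral: ∫_3^12 1/x^2 dx = 0.250000.
Boundary: ½(f(3) + f(12)) = ½(0.111111 + 0.00694444) = 0.0590278.
Integral + boundary = 0.309028.
Correction k=1: B_{2}/2! · (f^{(1)}(12) − f^{(1)}(3)) = 1/12 · (-0.00115741 − (-0.0740741)) = 0.00607639.
After k=1: 0.315104.
Correction k=2: B_{4}/4! · (f^{(3)}(12) − f^{(3)}(3)) = −1/720 · (-9.64506e-05 − (-0.0987654)) = -0.000137040.

S_2 ≈ 0.314967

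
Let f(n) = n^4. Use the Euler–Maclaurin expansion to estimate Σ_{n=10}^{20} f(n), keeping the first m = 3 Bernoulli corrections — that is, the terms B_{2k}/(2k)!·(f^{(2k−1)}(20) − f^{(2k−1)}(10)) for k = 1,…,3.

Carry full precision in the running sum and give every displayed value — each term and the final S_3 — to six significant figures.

S_3 ≈ 707333

∫_10^20 x^4 dx evaluates to 620000.
Endpoint term: (f(10) + f(20))/2 = (10000.0 + 160000)/2 = 85000.0.
Integral + boundary = 705000.
Order-1 term: 1/12 · (32000.0 − 4000.00) = 2333.33.
After k=1: 707333.
Order-2 term: −1/720 · (480.000 − 240.000) = -0.333333.
After k=2: 707333.
Order-3 term: 1/30240 · (0.00000 − 0.00000) = 0.00000.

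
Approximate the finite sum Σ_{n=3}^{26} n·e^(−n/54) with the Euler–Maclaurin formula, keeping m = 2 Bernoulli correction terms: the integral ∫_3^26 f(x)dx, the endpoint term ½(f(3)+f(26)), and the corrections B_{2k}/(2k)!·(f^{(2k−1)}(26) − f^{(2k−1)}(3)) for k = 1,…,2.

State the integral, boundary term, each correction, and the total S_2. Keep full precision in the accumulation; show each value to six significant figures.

S_2 ≈ 251.880

The integral term ∫_3^26 x·e^(−x/54) dx = 242.476.
Boundary: ½(f(3) + f(26)) = ½(2.83788 + 16.0646) = 9.45121.
Integral + boundary = 251.927.
Order-1 term: 1/12 · (0.320376 − 0.893406) = -0.0477525.
After k=1: 251.880.
Order-2 term: −1/720 · (0.000533646 − 0.000955187) = 5.85474e-07.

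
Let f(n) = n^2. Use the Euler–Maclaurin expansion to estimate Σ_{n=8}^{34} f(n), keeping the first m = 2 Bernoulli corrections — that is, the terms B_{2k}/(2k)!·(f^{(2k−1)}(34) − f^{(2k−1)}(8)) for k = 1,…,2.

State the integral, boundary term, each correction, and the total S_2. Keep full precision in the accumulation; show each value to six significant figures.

Integral: ∫_8^34 x^2 dx = 12930.7.
Boundary: ½(f(8) + f(34)) = ½(64.0000 + 1156.00) = 610.000.
Integral + boundary = 13540.7.
k=1: B_{2}/(2)! × [f^{(1)}(34) − f^{(1)}(8)] = 1/12 × (68.0000 − 16.0000) = 4.33333.
After k=1: 13545.0.
k=2: B_{4}/(4)! × [f^{(3)}(34) − f^{(3)}(8)] = −1/720 × (0.00000 − 0.00000) = 0.00000.

S_2 ≈ 13545.0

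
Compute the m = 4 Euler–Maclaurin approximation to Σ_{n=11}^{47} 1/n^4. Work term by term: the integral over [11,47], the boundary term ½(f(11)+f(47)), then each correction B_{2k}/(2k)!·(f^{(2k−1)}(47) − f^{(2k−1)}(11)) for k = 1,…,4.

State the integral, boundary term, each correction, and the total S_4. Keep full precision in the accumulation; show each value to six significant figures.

S_4 ≈ 0.000283541

Integral: ∫_11^47 1/x^4 dx = 0.000247228.
Boundary: ½(f(11) + f(47)) = ½(6.83013e-05 + 2.04931e-07) = 3.42531e-05.
Running total after boundary: 0.000281481.
Order-1 term: 1/12 · (-1.74410e-08 − (-2.48369e-05)) = 2.06828e-06.
Partial sum through k=1: 0.000283549.
Order-2 term: −1/720 · (-2.36862e-10 − (-6.15790e-06)) = -8.55231e-09.
Partial sum through k=2: 0.000283541.
Order-3 term: 1/30240 · (-6.00466e-12 − (-2.84994e-06)) = 9.42437e-11.
Partial sum through k=3: 0.000283541.
Order-4 term: −1/1209600 · (-2.44644e-13 − (-2.11979e-06)) = -1.75247e-12.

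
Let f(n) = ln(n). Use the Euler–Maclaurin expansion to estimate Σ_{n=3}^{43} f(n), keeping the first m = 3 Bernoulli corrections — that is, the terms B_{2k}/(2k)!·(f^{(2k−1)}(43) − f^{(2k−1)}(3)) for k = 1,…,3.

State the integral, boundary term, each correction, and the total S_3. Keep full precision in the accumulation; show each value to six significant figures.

S_3 ≈ 120.840

The integral term ∫_3^43 ln(x) dx = 118.436.
Boundary: ½(f(3) + f(43)) = ½(1.09861 + 3.76120) = 2.42991.
So far: 120.866.
Correction k=1: B_{2}/2! · (f^{(1)}(43) − f^{(1)}(3)) = 1/12 · (0.0232558 − 0.333333) = -0.0258398.
Partial sum through k=1: 120.840.
Correction k=2: B_{4}/4! · (f^{(3)}(43) − f^{(3)}(3)) = −1/720 · (2.51550e-05 − 0.0740741) = 0.000102846.
Partial sum through k=2: 120.840.
Correction k=3: B_{6}/6! · (f^{(5)}(43) − f^{(5)}(3)) = 1/30240 · (1.63256e-07 − 0.0987654) = -3.26605e-06.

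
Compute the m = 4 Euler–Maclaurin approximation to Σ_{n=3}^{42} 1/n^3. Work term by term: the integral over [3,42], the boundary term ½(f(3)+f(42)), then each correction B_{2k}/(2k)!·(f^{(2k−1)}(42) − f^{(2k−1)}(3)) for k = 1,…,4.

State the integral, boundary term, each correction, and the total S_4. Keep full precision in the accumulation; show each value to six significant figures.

Integral: ∫_3^42 1/x^3 dx = 0.0552721.
Endpoint term: (f(3) + f(42))/2 = (0.0370370 + 1.34975e-05)/2 = 0.0185253.
Integral + boundary = 0.0737974.
Correction k=1: B_{2}/2! · (f^{(1)}(42) − f^{(1)}(3)) = 1/12 · (-9.64104e-07 − (-0.0370370)) = 0.00308634.
After k=1: 0.0768837.
Correction k=2: B_{4}/4! · (f^{(3)}(42) − f^{(3)}(3)) = −1/720 · (-1.09309e-08 − (-0.0823045)) = -0.000114312.
After k=2: 0.0767694.
Correction k=3: B_{6}/6! · (f^{(5)}(42) − f^{(5)}(3)) = 1/30240 · (-2.60259e-10 − (-0.384088)) = 1.27013e-05.
After k=3: 0.0767821.
Correction k=4: B_{8}/8! · (f^{(7)}(42) − f^{(7)}(3)) = −1/1209600 · (-1.06228e-11 − (-3.07270)) = -2.54026e-06.

S_4 ≈ 0.0767796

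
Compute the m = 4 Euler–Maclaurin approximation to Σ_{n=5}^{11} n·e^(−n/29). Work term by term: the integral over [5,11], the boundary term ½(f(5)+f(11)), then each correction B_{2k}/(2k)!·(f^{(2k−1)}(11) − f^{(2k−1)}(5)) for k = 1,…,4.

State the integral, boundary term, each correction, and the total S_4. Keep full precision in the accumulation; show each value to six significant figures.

∫_5^11 x·e^(−x/29) dx evaluates to 36.0215.
½[f(5) + f(11)] = ½[4.20815 + 7.52767] = 5.86791.
Running total after boundary: 41.8894.
Correction k=1: B_{2}/2! · (f^{(1)}(11) − f^{(1)}(5)) = 1/12 · (0.424759 − 0.696522) = -0.0226470.
After k=1: 41.8668.
Correction k=2: B_{4}/4! · (f^{(3)}(11) − f^{(3)}(5)) = −1/720 · (0.00213249 − 0.00282971) = 9.68356e-07.
After k=2: 41.8668.
Correction k=3: B_{6}/6! · (f^{(5)}(11) − f^{(5)}(5)) = 1/30240 · (4.47077e-06 − 5.74460e-06) = -4.21239e-11.
After k=3: 41.8668.
Correction k=4: B_{8}/8! · (f^{(7)}(11) − f^{(7)}(5)) = −1/1209600 · (7.61698e-09 − 9.66053e-09) = 1.68944e-15.

S_4 ≈ 41.8668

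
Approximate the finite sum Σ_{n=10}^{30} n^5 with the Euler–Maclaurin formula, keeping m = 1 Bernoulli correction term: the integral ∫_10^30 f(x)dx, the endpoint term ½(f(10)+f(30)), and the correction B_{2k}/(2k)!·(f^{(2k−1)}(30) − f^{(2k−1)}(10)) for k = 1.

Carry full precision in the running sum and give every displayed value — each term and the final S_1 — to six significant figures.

S_1 ≈ 1.33867e+08

Integral: ∫_10^30 x^5 dx = 1.21333e+08.
Endpoint term: (f(10) + f(30))/2 = (100000 + 2.43000e+07)/2 = 1.22000e+07.
Integral + boundary = 1.33533e+08.
Correction k=1: B_{2}/2! · (f^{(1)}(30) − f^{(1)}(10)) = 1/12 · (4.05000e+06 − 50000.0) = 333333.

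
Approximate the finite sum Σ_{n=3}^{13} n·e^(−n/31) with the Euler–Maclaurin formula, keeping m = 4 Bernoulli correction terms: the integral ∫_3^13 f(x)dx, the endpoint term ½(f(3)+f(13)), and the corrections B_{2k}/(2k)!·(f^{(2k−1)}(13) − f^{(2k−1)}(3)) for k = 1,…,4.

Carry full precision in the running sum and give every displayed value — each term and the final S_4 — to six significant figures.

S_4 ≈ 65.5885

Integral: ∫_3^13 x·e^(−x/31) dx = 59.9898.
Boundary: ½(f(3) + f(13)) = ½(2.72328 + 8.54712) = 5.63520.
So far: 65.6250.
Order-1 term: 1/12 · (0.381757 − 0.819913) = -0.0365130.
Running total after k=1: 65.5885.
Order-2 term: −1/720 · (0.00176556 − 0.00274239) = 1.35671e-06.
Running total after k=2: 65.5885.
Order-3 term: 1/30240 · (3.26104e-06 − 4.81955e-06) = -5.15380e-11.
Running total after k=3: 65.5885.
Order-4 term: −1/1209600 · (4.87500e-09 − 7.06079e-09) = 1.80704e-15.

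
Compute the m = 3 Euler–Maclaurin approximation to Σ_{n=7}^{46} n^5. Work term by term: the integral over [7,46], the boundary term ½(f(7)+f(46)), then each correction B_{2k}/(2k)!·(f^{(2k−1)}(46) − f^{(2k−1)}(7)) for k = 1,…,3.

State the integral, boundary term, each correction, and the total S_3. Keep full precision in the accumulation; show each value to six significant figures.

Integral: ∫_7^46 x^5 dx = 1.57903e+09.
Endpoint term: (f(7) + f(46))/2 = (16807.0 + 2.05963e+08)/2 = 1.02990e+08.
Integral + boundary = 1.68202e+09.
k=1: B_{2}/(2)! × [f^{(1)}(46) − f^{(1)}(7)] = 1/12 × (2.23873e+07 − 12005.0) = 1.86461e+06.
Partial sum through k=1: 1.68388e+09.
k=2: B_{4}/(4)! × [f^{(3)}(46) − f^{(3)}(7)] = −1/720 × (126960 − 2940.00) = -172.250.
Partial sum through k=2: 1.68388e+09.
k=3: B_{6}/(6)! × [f^{(5)}(46) − f^{(5)}(7)] = 1/30240 × (120.000 − 120.000) = 0.00000.

S_3 ≈ 1.68388e+09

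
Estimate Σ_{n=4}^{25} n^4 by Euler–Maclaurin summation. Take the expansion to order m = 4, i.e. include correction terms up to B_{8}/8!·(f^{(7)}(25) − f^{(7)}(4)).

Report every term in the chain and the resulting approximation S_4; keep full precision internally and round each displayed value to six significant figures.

∫_4^25 x^4 dx evaluates to 1.95292e+06.
½[f(4) + f(25)] = ½[256.000 + 390625] = 195440.
So far: 2.14836e+06.
Correction k=1: B_{2}/2! · (f^{(1)}(25) − f^{(1)}(4)) = 1/12 · (62500.0 − 256.000) = 5187.00.
Running total after k=1: 2.15355e+06.
Correction k=2: B_{4}/4! · (f^{(3)}(25) − f^{(3)}(4)) = −1/720 · (600.000 − 96.0000) = -0.700000.
Running total after k=2: 2.15355e+06.
Correction k=3: B_{6}/6! · (f^{(5)}(25) − f^{(5)}(4)) = 1/30240 · (0.00000 − 0.00000) = 0.00000.
Running total after k=3: 2.15355e+06.
Correction k=4: B_{8}/8! · (f^{(7)}(25) − f^{(7)}(4)) = −1/1209600 · (0.00000 − 0.00000) = 0.00000.

S_4 ≈ 2.15355e+06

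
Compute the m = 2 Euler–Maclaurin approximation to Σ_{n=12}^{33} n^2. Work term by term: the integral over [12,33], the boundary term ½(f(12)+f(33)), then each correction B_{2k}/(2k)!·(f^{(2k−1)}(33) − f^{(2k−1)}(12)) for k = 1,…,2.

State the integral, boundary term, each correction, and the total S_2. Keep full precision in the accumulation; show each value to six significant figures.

∫_12^33 x^2 dx evaluates to 11403.0.
Endpoint term: (f(12) + f(33))/2 = (144.000 + 1089.00)/2 = 616.500.
So far: 12019.5.
Correction k=1: B_{2}/2! · (f^{(1)}(33) − f^{(1)}(12)) = 1/12 · (66.0000 − 24.0000) = 3.50000.
Running total after k=1: 12023.0.
Correction k=2: B_{4}/4! · (f^{(3)}(33) − f^{(3)}(12)) = −1/720 · (0.00000 − 0.00000) = 0.00000.

S_2 ≈ 12023.0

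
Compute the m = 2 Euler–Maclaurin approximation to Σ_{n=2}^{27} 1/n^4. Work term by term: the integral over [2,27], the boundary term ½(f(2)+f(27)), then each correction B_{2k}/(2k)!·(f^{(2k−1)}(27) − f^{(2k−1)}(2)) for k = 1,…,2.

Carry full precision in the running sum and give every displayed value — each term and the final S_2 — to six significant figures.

S_2 ≈ 0.0820152

Integral: ∫_2^27 1/x^4 dx = 0.0416497.
Endpoint term: (f(2) + f(27))/2 = (0.0625000 + 1.88168e-06)/2 = 0.0312509.
Running total after boundary: 0.0729007.
Correction k=1: B_{2}/2! · (f^{(1)}(27) − f^{(1)}(2)) = 1/12 · (-2.78767e-07 − (-0.125000)) = 0.0104166.
After k=1: 0.0833173.
Correction k=2: B_{4}/4! · (f^{(3)}(27) − f^{(3)}(2)) = −1/720 · (-1.14719e-08 − (-0.937500)) = -0.00130208.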